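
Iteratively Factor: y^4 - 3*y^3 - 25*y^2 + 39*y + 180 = (y - 4)*(y^3 + y^2 - 21*y - 45) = (y - 4)*(y + 3)*(y^2 - 2*y - 15) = (y - 5)*(y - 4)*(y + 3)*(y + 3)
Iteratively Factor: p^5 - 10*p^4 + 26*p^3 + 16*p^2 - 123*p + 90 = (p - 5)*(p^4 - 5*p^3 + p^2 + 21*p - 18) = (p - 5)*(p - 3)*(p^3 - 2*p^2 - 5*p + 6) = (p - 5)*(p - 3)^2*(p^2 + p - 2) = (p - 5)*(p - 3)^2*(p - 1)*(p + 2)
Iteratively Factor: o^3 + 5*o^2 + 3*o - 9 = (o + 3)*(o^2 + 2*o - 3) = (o - 1)*(o + 3)*(o + 3)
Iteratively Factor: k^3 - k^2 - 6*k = (k + 2)*(k^2 - 3*k) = (k - 3)*(k + 2)*(k)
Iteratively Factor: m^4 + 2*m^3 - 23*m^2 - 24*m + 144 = (m - 3)*(m^3 + 5*m^2 - 8*m - 48) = (m - 3)*(m + 4)*(m^2 + m - 12) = (m - 3)^2*(m + 4)*(m + 4)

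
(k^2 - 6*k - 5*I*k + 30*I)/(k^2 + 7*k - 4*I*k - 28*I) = (k^2 - k*(6 + 5*I) + 30*I)/(k^2 + k*(7 - 4*I) - 28*I)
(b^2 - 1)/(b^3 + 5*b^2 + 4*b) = (b - 1)/(b*(b + 4))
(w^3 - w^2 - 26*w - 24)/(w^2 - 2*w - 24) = w + 1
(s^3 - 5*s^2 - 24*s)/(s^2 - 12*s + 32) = s*(s + 3)/(s - 4)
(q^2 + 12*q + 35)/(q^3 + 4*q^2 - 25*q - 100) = (q + 7)/(q^2 - q - 20)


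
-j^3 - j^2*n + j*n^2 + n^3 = (-j + n)*(j + n)^2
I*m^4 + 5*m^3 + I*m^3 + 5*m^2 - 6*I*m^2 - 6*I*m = m*(m - 3*I)*(m - 2*I)*(I*m + I)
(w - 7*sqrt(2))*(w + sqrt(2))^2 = w^3 - 5*sqrt(2)*w^2 - 26*w - 14*sqrt(2)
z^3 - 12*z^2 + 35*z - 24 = (z - 8)*(z - 3)*(z - 1)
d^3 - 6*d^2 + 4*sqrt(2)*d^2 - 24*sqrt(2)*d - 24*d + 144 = (d - 6)*(d - 2*sqrt(2))*(d + 6*sqrt(2))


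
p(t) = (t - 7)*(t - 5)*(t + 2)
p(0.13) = 71.26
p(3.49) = 29.10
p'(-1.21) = 39.59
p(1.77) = 63.69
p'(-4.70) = 171.27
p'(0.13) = 8.45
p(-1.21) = 40.28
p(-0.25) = 66.61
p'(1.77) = -15.00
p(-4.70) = -306.42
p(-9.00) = -1568.00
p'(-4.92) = 182.02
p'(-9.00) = 434.00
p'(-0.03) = 11.60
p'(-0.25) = 16.19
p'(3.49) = -22.26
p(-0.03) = 69.66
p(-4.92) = -345.28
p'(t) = (t - 7)*(t - 5) + (t - 7)*(t + 2) + (t - 5)*(t + 2)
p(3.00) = 40.00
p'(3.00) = -22.00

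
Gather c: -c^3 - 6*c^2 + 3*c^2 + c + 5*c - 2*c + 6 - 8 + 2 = -c^3 - 3*c^2 + 4*c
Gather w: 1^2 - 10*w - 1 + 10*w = 0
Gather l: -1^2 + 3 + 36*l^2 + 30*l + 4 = 36*l^2 + 30*l + 6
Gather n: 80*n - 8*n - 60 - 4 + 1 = 72*n - 63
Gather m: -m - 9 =-m - 9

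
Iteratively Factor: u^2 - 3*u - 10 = (u + 2)*(u - 5)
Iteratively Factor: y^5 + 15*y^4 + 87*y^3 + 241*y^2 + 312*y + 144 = (y + 4)*(y^4 + 11*y^3 + 43*y^2 + 69*y + 36) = (y + 3)*(y + 4)*(y^3 + 8*y^2 + 19*y + 12) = (y + 3)^2*(y + 4)*(y^2 + 5*y + 4) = (y + 3)^2*(y + 4)^2*(y + 1)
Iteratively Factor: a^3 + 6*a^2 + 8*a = (a + 4)*(a^2 + 2*a) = (a + 2)*(a + 4)*(a)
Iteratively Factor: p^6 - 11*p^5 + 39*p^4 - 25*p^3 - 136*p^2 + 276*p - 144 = (p - 4)*(p^5 - 7*p^4 + 11*p^3 + 19*p^2 - 60*p + 36) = (p - 4)*(p - 3)*(p^4 - 4*p^3 - p^2 + 16*p - 12) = (p - 4)*(p - 3)*(p + 2)*(p^3 - 6*p^2 + 11*p - 6) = (p - 4)*(p - 3)^2*(p + 2)*(p^2 - 3*p + 2) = (p - 4)*(p - 3)^2*(p - 2)*(p + 2)*(p - 1)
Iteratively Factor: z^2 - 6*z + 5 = (z - 1)*(z - 5)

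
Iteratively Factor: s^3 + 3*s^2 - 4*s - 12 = (s + 3)*(s^2 - 4) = (s - 2)*(s + 3)*(s + 2)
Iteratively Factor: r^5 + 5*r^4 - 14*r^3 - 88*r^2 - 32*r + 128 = (r - 4)*(r^4 + 9*r^3 + 22*r^2 - 32) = (r - 4)*(r + 4)*(r^3 + 5*r^2 + 2*r - 8) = (r - 4)*(r - 1)*(r + 4)*(r^2 + 6*r + 8) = (r - 4)*(r - 1)*(r + 4)^2*(r + 2)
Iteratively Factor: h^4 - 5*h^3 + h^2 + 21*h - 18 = (h - 3)*(h^3 - 2*h^2 - 5*h + 6) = (h - 3)*(h - 1)*(h^2 - h - 6) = (h - 3)^2*(h - 1)*(h + 2)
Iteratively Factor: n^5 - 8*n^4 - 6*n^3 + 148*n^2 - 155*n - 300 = (n + 4)*(n^4 - 12*n^3 + 42*n^2 - 20*n - 75) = (n + 1)*(n + 4)*(n^3 - 13*n^2 + 55*n - 75) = (n - 5)*(n + 1)*(n + 4)*(n^2 - 8*n + 15) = (n - 5)^2*(n + 1)*(n + 4)*(n - 3)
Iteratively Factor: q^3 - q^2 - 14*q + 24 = (q - 2)*(q^2 + q - 12) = (q - 3)*(q - 2)*(q + 4)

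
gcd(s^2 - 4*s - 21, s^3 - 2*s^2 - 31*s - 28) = s - 7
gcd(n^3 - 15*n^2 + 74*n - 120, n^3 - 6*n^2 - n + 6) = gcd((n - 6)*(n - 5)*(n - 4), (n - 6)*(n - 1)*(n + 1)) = n - 6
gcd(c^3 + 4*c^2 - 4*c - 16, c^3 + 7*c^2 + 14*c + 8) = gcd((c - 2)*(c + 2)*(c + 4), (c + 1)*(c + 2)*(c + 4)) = c^2 + 6*c + 8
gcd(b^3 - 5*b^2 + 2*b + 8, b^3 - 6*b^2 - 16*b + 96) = b - 4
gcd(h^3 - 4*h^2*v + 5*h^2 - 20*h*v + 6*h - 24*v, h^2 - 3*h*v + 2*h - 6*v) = h + 2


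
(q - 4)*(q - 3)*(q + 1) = q^3 - 6*q^2 + 5*q + 12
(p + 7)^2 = p^2 + 14*p + 49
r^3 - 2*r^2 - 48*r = r*(r - 8)*(r + 6)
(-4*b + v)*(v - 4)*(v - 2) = -4*b*v^2 + 24*b*v - 32*b + v^3 - 6*v^2 + 8*v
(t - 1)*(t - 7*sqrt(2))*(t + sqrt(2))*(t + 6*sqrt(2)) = t^4 - t^3 - 86*t^2 - 84*sqrt(2)*t + 86*t + 84*sqrt(2)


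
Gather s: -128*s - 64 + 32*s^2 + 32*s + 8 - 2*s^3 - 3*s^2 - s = -2*s^3 + 29*s^2 - 97*s - 56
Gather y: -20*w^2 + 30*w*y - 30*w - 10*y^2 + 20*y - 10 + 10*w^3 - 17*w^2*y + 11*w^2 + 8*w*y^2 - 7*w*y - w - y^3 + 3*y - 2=10*w^3 - 9*w^2 - 31*w - y^3 + y^2*(8*w - 10) + y*(-17*w^2 + 23*w + 23) - 12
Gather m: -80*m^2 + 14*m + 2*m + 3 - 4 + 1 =-80*m^2 + 16*m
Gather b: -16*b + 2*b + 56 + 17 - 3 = 70 - 14*b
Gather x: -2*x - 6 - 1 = -2*x - 7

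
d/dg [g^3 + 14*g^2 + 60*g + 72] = 3*g^2 + 28*g + 60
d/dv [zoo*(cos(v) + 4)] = zoo*sin(v)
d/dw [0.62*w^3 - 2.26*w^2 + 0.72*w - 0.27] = 1.86*w^2 - 4.52*w + 0.72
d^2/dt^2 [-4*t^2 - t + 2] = -8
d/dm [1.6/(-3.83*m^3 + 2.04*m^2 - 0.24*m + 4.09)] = (18.384*m^2 - 6.528*m + 0.384)/(3.83*m^3 - 2.04*m^2 + 0.24*m - 4.09)^2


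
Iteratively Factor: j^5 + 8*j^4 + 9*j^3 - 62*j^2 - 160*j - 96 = (j + 4)*(j^4 + 4*j^3 - 7*j^2 - 34*j - 24) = (j - 3)*(j + 4)*(j^3 + 7*j^2 + 14*j + 8) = (j - 3)*(j + 4)^2*(j^2 + 3*j + 2) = (j - 3)*(j + 2)*(j + 4)^2*(j + 1)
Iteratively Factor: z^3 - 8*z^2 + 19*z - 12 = (z - 3)*(z^2 - 5*z + 4) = (z - 3)*(z - 1)*(z - 4)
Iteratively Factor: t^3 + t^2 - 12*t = (t - 3)*(t^2 + 4*t) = (t - 3)*(t + 4)*(t)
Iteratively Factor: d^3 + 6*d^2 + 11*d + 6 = (d + 3)*(d^2 + 3*d + 2) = (d + 2)*(d + 3)*(d + 1)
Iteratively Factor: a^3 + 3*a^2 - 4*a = (a)*(a^2 + 3*a - 4) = a*(a + 4)*(a - 1)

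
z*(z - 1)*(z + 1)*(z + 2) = z^4 + 2*z^3 - z^2 - 2*z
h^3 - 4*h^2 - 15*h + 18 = (h - 6)*(h - 1)*(h + 3)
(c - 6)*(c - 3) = c^2 - 9*c + 18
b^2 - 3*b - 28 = (b - 7)*(b + 4)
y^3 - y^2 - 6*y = y*(y - 3)*(y + 2)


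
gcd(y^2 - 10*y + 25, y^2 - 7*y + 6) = 1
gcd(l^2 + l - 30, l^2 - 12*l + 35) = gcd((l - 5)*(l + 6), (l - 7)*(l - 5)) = l - 5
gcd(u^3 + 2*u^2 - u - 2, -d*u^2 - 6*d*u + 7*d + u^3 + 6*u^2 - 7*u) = u - 1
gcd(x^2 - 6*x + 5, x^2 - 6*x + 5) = x^2 - 6*x + 5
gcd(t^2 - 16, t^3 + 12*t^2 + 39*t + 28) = t + 4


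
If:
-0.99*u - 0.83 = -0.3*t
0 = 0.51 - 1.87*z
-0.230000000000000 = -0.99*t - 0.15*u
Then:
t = 0.34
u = -0.73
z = 0.27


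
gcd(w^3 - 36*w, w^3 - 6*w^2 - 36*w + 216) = w^2 - 36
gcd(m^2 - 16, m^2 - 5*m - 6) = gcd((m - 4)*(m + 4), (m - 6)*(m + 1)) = 1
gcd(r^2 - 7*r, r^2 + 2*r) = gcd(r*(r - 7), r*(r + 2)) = r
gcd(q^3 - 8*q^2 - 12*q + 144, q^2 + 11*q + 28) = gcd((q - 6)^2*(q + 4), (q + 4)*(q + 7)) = q + 4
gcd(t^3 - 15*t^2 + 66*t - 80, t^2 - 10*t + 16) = t^2 - 10*t + 16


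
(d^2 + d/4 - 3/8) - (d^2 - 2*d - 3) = 9*d/4 + 21/8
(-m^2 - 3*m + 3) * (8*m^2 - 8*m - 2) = -8*m^4 - 16*m^3 + 50*m^2 - 18*m - 6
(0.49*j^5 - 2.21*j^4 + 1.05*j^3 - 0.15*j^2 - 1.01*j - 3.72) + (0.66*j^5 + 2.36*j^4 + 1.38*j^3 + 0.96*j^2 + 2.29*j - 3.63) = 1.15*j^5 + 0.15*j^4 + 2.43*j^3 + 0.81*j^2 + 1.28*j - 7.35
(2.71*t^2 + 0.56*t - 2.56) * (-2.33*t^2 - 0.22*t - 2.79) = -6.3143*t^4 - 1.901*t^3 - 1.7193*t^2 - 0.9992*t + 7.1424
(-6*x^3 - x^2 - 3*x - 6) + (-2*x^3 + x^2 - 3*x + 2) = -8*x^3 - 6*x - 4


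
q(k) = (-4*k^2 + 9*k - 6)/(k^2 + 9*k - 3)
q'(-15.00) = -1.41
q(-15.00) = -11.97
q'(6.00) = -0.18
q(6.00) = -1.10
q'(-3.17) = -1.17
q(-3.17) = 3.48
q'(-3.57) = -1.35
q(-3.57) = 3.98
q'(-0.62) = -0.19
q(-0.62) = 1.60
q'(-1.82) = -0.73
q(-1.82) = 2.22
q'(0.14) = 10.53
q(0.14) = 2.80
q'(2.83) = -0.25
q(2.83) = -0.41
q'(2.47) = -0.25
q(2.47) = -0.32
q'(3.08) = -0.25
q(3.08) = -0.47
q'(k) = (9 - 8*k)/(k^2 + 9*k - 3) + (-2*k - 9)*(-4*k^2 + 9*k - 6)/(k^2 + 9*k - 3)^2 = 9*(-5*k^2 + 4*k + 3)/(k^4 + 18*k^3 + 75*k^2 - 54*k + 9)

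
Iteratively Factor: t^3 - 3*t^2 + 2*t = (t - 2)*(t^2 - t) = (t - 2)*(t - 1)*(t)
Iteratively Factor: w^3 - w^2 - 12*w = (w - 4)*(w^2 + 3*w) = (w - 4)*(w + 3)*(w)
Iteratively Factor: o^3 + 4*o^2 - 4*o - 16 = (o + 2)*(o^2 + 2*o - 8) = (o - 2)*(o + 2)*(o + 4)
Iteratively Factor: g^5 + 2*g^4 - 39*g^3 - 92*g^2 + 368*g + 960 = (g + 3)*(g^4 - g^3 - 36*g^2 + 16*g + 320) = (g - 4)*(g + 3)*(g^3 + 3*g^2 - 24*g - 80) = (g - 4)*(g + 3)*(g + 4)*(g^2 - g - 20) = (g - 5)*(g - 4)*(g + 3)*(g + 4)*(g + 4)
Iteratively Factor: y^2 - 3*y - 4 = (y - 4)*(y + 1)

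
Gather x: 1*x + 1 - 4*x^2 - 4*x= -4*x^2 - 3*x + 1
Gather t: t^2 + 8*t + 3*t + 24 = t^2 + 11*t + 24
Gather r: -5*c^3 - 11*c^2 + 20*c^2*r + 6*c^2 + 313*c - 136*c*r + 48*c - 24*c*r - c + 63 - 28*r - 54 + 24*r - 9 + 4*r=-5*c^3 - 5*c^2 + 360*c + r*(20*c^2 - 160*c)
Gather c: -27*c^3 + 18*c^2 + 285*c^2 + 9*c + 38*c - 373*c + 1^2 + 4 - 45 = -27*c^3 + 303*c^2 - 326*c - 40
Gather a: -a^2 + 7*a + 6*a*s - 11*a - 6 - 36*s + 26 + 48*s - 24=-a^2 + a*(6*s - 4) + 12*s - 4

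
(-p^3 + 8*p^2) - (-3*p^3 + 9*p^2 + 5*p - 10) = 2*p^3 - p^2 - 5*p + 10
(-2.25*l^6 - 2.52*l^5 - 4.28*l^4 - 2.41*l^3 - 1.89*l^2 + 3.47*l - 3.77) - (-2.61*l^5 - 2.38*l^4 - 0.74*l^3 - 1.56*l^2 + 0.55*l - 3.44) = -2.25*l^6 + 0.0899999999999999*l^5 - 1.9*l^4 - 1.67*l^3 - 0.33*l^2 + 2.92*l - 0.33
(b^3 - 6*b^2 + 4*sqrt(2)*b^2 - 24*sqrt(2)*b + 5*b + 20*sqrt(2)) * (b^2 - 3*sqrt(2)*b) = b^5 - 6*b^4 + sqrt(2)*b^4 - 19*b^3 - 6*sqrt(2)*b^3 + 5*sqrt(2)*b^2 + 144*b^2 - 120*b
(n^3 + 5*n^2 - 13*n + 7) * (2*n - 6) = 2*n^4 + 4*n^3 - 56*n^2 + 92*n - 42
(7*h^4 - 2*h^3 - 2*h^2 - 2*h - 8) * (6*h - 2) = 42*h^5 - 26*h^4 - 8*h^3 - 8*h^2 - 44*h + 16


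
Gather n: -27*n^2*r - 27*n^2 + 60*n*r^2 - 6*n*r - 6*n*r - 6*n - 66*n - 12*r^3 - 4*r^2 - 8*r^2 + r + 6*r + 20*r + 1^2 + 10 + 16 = n^2*(-27*r - 27) + n*(60*r^2 - 12*r - 72) - 12*r^3 - 12*r^2 + 27*r + 27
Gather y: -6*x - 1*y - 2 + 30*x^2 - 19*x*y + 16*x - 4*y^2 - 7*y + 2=30*x^2 + 10*x - 4*y^2 + y*(-19*x - 8)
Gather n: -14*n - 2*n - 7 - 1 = -16*n - 8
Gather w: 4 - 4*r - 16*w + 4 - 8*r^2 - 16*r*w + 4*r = -8*r^2 + w*(-16*r - 16) + 8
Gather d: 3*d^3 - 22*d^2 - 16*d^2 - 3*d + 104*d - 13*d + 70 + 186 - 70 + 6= 3*d^3 - 38*d^2 + 88*d + 192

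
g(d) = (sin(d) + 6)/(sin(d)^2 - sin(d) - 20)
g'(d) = (-2*sin(d)*cos(d) + cos(d))*(sin(d) + 6)/(sin(d)^2 - sin(d) - 20)^2 + cos(d)/(sin(d)^2 - sin(d) - 20)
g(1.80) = -0.35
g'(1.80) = 0.02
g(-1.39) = -0.28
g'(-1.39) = -0.00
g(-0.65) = -0.28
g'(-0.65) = -0.02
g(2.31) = -0.33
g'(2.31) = 0.04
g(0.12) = -0.30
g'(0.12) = -0.04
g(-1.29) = -0.28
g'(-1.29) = -0.00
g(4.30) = -0.28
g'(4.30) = 0.00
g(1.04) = -0.34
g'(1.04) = -0.03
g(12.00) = -0.28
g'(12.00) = -0.02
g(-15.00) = -0.28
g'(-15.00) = 0.01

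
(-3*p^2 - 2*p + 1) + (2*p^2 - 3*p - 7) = -p^2 - 5*p - 6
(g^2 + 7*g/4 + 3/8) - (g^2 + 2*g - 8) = 67/8 - g/4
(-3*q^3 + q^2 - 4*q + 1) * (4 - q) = 3*q^4 - 13*q^3 + 8*q^2 - 17*q + 4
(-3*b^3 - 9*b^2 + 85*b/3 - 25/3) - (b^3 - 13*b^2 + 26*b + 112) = -4*b^3 + 4*b^2 + 7*b/3 - 361/3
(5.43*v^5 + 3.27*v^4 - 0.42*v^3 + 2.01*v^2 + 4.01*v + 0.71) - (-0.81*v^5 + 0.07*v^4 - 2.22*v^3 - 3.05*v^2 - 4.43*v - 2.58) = 6.24*v^5 + 3.2*v^4 + 1.8*v^3 + 5.06*v^2 + 8.44*v + 3.29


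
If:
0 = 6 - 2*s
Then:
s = 3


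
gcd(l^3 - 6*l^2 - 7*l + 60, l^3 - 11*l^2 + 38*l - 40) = l^2 - 9*l + 20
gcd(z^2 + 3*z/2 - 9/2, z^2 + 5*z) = 1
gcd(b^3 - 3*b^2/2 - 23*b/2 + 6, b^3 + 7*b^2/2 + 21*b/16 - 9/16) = b + 3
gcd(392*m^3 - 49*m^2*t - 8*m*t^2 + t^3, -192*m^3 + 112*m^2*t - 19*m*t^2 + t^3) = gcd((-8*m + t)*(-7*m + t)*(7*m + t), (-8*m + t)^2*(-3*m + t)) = -8*m + t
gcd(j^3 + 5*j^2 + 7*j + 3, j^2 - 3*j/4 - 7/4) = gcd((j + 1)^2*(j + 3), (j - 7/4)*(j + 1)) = j + 1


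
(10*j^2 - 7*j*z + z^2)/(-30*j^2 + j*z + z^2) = (-2*j + z)/(6*j + z)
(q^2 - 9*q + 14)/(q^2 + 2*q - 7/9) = 9*(q^2 - 9*q + 14)/(9*q^2 + 18*q - 7)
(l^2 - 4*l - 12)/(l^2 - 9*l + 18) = (l + 2)/(l - 3)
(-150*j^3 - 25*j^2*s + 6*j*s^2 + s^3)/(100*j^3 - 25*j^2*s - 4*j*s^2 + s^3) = (6*j + s)/(-4*j + s)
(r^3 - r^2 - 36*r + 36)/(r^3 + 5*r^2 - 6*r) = (r - 6)/r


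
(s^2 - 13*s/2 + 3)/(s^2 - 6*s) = (s - 1/2)/s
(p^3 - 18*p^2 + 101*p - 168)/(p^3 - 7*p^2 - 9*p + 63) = (p - 8)/(p + 3)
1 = 1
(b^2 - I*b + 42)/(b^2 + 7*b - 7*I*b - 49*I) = (b + 6*I)/(b + 7)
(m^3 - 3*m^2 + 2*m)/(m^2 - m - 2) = m*(m - 1)/(m + 1)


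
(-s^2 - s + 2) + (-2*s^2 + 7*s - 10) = -3*s^2 + 6*s - 8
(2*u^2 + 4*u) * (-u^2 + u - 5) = -2*u^4 - 2*u^3 - 6*u^2 - 20*u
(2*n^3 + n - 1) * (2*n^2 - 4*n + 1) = 4*n^5 - 8*n^4 + 4*n^3 - 6*n^2 + 5*n - 1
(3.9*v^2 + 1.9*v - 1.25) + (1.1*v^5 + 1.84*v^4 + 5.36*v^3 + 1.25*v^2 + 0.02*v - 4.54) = 1.1*v^5 + 1.84*v^4 + 5.36*v^3 + 5.15*v^2 + 1.92*v - 5.79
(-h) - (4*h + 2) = -5*h - 2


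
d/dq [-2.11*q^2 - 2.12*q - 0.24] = -4.22*q - 2.12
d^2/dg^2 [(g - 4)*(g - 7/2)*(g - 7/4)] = 6*g - 37/2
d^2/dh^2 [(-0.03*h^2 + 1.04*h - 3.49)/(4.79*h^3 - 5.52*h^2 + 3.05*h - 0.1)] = (-1.376646*h^6 + 143.171184*h^5 - 1123.25979*h^4 + 1508.233604*h^3 - 937.895826*h^2 + 339.0711*h - 60.44469)/(109.902239*h^9 - 379.954296*h^8 + 647.798163*h^7 - 658.946478*h^6 + 428.345565*h^5 - 171.95622*h^4 + 38.617925*h^3 - 2.95635*h^2 + 0.0915*h - 0.001)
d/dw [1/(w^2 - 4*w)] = 2*(2 - w)/(w^2*(w - 4)^2)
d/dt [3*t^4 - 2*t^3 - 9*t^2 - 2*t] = 12*t^3 - 6*t^2 - 18*t - 2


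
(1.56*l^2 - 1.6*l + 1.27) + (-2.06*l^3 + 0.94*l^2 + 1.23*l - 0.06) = -2.06*l^3 + 2.5*l^2 - 0.37*l + 1.21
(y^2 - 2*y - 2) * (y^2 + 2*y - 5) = y^4 - 11*y^2 + 6*y + 10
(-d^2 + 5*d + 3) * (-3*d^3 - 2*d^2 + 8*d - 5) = 3*d^5 - 13*d^4 - 27*d^3 + 39*d^2 - d - 15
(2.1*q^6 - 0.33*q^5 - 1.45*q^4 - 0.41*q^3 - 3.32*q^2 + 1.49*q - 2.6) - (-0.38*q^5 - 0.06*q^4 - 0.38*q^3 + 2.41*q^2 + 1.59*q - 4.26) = 2.1*q^6 + 0.05*q^5 - 1.39*q^4 - 0.03*q^3 - 5.73*q^2 - 0.1*q + 1.66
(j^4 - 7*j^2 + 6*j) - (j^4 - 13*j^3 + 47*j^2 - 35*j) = 13*j^3 - 54*j^2 + 41*j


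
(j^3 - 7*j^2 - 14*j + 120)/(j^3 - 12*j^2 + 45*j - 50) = (j^2 - 2*j - 24)/(j^2 - 7*j + 10)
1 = 1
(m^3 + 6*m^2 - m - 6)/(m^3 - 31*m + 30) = (m + 1)/(m - 5)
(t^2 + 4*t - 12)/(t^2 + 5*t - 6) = (t - 2)/(t - 1)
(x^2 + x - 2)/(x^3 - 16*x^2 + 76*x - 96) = (x^2 + x - 2)/(x^3 - 16*x^2 + 76*x - 96)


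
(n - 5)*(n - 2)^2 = n^3 - 9*n^2 + 24*n - 20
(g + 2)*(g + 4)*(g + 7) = g^3 + 13*g^2 + 50*g + 56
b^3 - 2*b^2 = b^2*(b - 2)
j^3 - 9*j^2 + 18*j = j*(j - 6)*(j - 3)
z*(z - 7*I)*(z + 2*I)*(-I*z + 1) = -I*z^4 - 4*z^3 - 19*I*z^2 + 14*z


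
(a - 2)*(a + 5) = a^2 + 3*a - 10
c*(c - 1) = c^2 - c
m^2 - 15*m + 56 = (m - 8)*(m - 7)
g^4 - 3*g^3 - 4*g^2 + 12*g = g*(g - 3)*(g - 2)*(g + 2)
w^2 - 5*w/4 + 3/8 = (w - 3/4)*(w - 1/2)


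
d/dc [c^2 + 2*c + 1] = 2*c + 2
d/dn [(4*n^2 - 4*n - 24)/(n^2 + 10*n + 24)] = 4*(11*n^2 + 60*n + 36)/(n^4 + 20*n^3 + 148*n^2 + 480*n + 576)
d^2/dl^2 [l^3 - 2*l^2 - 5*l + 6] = 6*l - 4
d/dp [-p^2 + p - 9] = 1 - 2*p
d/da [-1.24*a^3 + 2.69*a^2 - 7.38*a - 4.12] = -3.72*a^2 + 5.38*a - 7.38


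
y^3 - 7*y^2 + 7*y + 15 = (y - 5)*(y - 3)*(y + 1)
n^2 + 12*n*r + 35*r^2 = (n + 5*r)*(n + 7*r)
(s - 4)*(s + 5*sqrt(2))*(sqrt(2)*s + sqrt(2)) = sqrt(2)*s^3 - 3*sqrt(2)*s^2 + 10*s^2 - 30*s - 4*sqrt(2)*s - 40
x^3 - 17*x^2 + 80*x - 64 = (x - 8)^2*(x - 1)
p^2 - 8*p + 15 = (p - 5)*(p - 3)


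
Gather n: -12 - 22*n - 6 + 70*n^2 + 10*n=70*n^2 - 12*n - 18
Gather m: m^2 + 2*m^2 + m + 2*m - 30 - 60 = 3*m^2 + 3*m - 90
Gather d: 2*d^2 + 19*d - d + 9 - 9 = 2*d^2 + 18*d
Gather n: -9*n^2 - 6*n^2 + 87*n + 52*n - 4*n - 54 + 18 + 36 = -15*n^2 + 135*n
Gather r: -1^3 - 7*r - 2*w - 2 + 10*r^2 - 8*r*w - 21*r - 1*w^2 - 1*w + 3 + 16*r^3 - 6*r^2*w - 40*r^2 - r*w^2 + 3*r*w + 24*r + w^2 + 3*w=16*r^3 + r^2*(-6*w - 30) + r*(-w^2 - 5*w - 4)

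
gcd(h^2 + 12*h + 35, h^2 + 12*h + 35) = h^2 + 12*h + 35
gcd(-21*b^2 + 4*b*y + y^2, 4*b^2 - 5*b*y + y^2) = 1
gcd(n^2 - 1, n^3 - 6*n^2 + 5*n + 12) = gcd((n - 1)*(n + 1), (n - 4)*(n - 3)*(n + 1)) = n + 1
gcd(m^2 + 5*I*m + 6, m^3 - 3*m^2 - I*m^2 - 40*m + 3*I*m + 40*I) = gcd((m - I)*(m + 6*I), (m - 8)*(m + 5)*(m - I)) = m - I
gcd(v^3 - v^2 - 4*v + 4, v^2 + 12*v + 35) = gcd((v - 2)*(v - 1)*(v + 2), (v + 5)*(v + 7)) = 1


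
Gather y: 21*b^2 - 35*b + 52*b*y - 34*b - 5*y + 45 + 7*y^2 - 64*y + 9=21*b^2 - 69*b + 7*y^2 + y*(52*b - 69) + 54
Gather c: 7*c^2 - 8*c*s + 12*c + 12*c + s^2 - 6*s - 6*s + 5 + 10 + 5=7*c^2 + c*(24 - 8*s) + s^2 - 12*s + 20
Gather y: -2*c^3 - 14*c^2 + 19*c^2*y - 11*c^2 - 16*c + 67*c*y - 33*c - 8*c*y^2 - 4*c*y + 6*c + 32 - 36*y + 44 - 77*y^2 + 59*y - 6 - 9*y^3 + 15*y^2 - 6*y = -2*c^3 - 25*c^2 - 43*c - 9*y^3 + y^2*(-8*c - 62) + y*(19*c^2 + 63*c + 17) + 70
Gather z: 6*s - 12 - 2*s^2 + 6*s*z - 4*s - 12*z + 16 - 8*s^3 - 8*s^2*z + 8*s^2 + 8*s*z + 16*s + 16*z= -8*s^3 + 6*s^2 + 18*s + z*(-8*s^2 + 14*s + 4) + 4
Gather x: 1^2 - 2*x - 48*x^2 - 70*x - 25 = -48*x^2 - 72*x - 24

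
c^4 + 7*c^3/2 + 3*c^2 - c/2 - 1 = (c - 1/2)*(c + 1)^2*(c + 2)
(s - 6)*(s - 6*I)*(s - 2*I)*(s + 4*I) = s^4 - 6*s^3 - 4*I*s^3 + 20*s^2 + 24*I*s^2 - 120*s - 48*I*s + 288*I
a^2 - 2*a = a*(a - 2)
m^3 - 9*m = m*(m - 3)*(m + 3)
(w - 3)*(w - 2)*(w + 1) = w^3 - 4*w^2 + w + 6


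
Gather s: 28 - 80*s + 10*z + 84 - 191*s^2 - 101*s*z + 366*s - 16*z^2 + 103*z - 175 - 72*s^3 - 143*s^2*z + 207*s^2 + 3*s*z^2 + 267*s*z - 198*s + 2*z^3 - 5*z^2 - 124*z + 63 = -72*s^3 + s^2*(16 - 143*z) + s*(3*z^2 + 166*z + 88) + 2*z^3 - 21*z^2 - 11*z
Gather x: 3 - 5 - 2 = -4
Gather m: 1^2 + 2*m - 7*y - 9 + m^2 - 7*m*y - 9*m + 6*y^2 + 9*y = m^2 + m*(-7*y - 7) + 6*y^2 + 2*y - 8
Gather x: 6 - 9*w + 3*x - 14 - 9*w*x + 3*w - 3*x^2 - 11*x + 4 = -6*w - 3*x^2 + x*(-9*w - 8) - 4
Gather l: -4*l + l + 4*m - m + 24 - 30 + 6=-3*l + 3*m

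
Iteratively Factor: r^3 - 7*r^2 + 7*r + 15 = (r - 3)*(r^2 - 4*r - 5) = (r - 5)*(r - 3)*(r + 1)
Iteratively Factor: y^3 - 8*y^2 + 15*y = (y - 3)*(y^2 - 5*y) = (y - 5)*(y - 3)*(y)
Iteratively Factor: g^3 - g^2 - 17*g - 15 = (g + 3)*(g^2 - 4*g - 5) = (g - 5)*(g + 3)*(g + 1)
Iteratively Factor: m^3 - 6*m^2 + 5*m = (m - 1)*(m^2 - 5*m) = m*(m - 1)*(m - 5)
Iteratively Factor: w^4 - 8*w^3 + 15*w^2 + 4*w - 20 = (w + 1)*(w^3 - 9*w^2 + 24*w - 20) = (w - 2)*(w + 1)*(w^2 - 7*w + 10) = (w - 5)*(w - 2)*(w + 1)*(w - 2)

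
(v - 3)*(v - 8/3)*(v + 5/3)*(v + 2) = v^4 - 2*v^3 - 85*v^2/9 + 94*v/9 + 80/3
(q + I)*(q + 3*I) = q^2 + 4*I*q - 3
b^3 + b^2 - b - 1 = (b - 1)*(b + 1)^2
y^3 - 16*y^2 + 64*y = y*(y - 8)^2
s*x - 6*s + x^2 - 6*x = (s + x)*(x - 6)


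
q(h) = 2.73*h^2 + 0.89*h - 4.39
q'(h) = 5.46*h + 0.89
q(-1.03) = -2.41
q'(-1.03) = -4.73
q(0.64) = -2.70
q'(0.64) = 4.38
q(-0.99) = -2.60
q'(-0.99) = -4.52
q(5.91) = 96.22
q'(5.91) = 33.16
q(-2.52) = 10.70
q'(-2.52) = -12.87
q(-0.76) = -3.49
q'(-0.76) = -3.26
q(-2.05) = 5.26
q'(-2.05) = -10.30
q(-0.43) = -4.27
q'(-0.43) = -1.46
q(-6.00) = 88.55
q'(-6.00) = -31.87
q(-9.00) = 208.73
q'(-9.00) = -48.25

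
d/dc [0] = 0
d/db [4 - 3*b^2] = -6*b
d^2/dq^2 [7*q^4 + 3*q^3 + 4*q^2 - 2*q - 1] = 84*q^2 + 18*q + 8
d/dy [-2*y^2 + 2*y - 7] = 2 - 4*y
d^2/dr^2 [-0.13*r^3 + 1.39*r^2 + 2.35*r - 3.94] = 2.78 - 0.78*r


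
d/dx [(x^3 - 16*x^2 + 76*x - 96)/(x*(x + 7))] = (x^4 + 14*x^3 - 188*x^2 + 192*x + 672)/(x^2*(x^2 + 14*x + 49))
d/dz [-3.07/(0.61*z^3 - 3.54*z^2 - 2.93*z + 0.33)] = (5.6181*z^2 - 21.7356*z - 8.9951)/(0.61*z^3 - 3.54*z^2 - 2.93*z + 0.33)^2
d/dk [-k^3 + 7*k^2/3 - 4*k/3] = -3*k^2 + 14*k/3 - 4/3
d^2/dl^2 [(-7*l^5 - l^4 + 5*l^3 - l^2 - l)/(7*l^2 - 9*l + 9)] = 2*(-1029*l^7 + 3479*l^6 - 7182*l^5 + 8073*l^4 - 5044*l^3 - 1512*l^2 + 1404*l - 162)/(343*l^6 - 1323*l^5 + 3024*l^4 - 4131*l^3 + 3888*l^2 - 2187*l + 729)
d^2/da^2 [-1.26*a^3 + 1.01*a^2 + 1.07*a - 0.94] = 2.02 - 7.56*a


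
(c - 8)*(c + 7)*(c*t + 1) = c^3*t - c^2*t + c^2 - 56*c*t - c - 56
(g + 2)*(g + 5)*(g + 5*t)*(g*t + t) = g^4*t + 5*g^3*t^2 + 8*g^3*t + 40*g^2*t^2 + 17*g^2*t + 85*g*t^2 + 10*g*t + 50*t^2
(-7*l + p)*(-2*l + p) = 14*l^2 - 9*l*p + p^2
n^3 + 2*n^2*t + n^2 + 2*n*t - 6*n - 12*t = (n - 2)*(n + 3)*(n + 2*t)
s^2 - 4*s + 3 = (s - 3)*(s - 1)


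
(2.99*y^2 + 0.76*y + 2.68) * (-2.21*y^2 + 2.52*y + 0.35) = -6.6079*y^4 + 5.8552*y^3 - 2.9611*y^2 + 7.0196*y + 0.938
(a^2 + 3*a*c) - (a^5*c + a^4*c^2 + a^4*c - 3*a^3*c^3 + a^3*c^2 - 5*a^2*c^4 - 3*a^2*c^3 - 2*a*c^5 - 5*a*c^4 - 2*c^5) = -a^5*c - a^4*c^2 - a^4*c + 3*a^3*c^3 - a^3*c^2 + 5*a^2*c^4 + 3*a^2*c^3 + a^2 + 2*a*c^5 + 5*a*c^4 + 3*a*c + 2*c^5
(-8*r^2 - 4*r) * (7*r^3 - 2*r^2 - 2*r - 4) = -56*r^5 - 12*r^4 + 24*r^3 + 40*r^2 + 16*r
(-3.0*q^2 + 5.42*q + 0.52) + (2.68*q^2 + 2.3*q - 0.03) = -0.32*q^2 + 7.72*q + 0.49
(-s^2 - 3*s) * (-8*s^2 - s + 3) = 8*s^4 + 25*s^3 - 9*s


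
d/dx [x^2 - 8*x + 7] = 2*x - 8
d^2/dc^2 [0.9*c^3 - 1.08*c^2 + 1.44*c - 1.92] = 5.4*c - 2.16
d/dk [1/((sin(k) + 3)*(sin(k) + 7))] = -2*(sin(k) + 5)*cos(k)/((sin(k) + 3)^2*(sin(k) + 7)^2)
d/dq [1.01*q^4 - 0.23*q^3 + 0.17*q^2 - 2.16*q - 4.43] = 4.04*q^3 - 0.69*q^2 + 0.34*q - 2.16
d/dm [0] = 0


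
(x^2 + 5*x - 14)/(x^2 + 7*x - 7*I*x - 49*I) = (x - 2)/(x - 7*I)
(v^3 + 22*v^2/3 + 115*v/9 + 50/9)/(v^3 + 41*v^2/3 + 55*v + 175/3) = (v + 2/3)/(v + 7)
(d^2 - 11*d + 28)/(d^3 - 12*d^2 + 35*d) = (d - 4)/(d*(d - 5))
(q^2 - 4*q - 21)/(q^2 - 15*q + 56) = (q + 3)/(q - 8)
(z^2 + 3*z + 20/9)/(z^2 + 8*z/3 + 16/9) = (3*z + 5)/(3*z + 4)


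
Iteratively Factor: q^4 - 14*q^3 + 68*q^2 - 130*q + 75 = (q - 1)*(q^3 - 13*q^2 + 55*q - 75) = (q - 3)*(q - 1)*(q^2 - 10*q + 25) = (q - 5)*(q - 3)*(q - 1)*(q - 5)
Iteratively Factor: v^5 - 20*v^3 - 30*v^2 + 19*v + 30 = (v + 2)*(v^4 - 2*v^3 - 16*v^2 + 2*v + 15) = (v - 1)*(v + 2)*(v^3 - v^2 - 17*v - 15) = (v - 5)*(v - 1)*(v + 2)*(v^2 + 4*v + 3) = (v - 5)*(v - 1)*(v + 2)*(v + 3)*(v + 1)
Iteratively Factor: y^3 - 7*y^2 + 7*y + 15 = (y - 5)*(y^2 - 2*y - 3) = (y - 5)*(y + 1)*(y - 3)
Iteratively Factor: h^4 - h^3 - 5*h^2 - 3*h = (h + 1)*(h^3 - 2*h^2 - 3*h) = h*(h + 1)*(h^2 - 2*h - 3) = h*(h + 1)^2*(h - 3)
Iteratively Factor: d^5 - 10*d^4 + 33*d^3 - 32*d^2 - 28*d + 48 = (d - 2)*(d^4 - 8*d^3 + 17*d^2 + 2*d - 24) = (d - 4)*(d - 2)*(d^3 - 4*d^2 + d + 6) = (d - 4)*(d - 3)*(d - 2)*(d^2 - d - 2) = (d - 4)*(d - 3)*(d - 2)*(d + 1)*(d - 2)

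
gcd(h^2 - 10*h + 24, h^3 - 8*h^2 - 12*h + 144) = h - 6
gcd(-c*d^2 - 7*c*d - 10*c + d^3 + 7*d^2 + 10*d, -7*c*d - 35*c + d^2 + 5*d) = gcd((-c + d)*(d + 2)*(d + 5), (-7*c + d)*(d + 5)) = d + 5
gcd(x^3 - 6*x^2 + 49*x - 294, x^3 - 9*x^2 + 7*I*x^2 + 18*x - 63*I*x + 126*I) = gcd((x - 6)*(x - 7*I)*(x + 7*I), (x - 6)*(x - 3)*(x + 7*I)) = x^2 + x*(-6 + 7*I) - 42*I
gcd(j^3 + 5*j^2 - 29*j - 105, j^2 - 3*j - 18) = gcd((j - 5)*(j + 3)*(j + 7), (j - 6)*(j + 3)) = j + 3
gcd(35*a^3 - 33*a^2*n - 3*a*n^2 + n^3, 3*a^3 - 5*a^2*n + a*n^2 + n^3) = a - n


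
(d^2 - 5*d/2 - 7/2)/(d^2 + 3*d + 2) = (d - 7/2)/(d + 2)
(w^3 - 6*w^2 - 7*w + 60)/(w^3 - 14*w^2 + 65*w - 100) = (w + 3)/(w - 5)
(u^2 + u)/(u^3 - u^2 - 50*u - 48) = u/(u^2 - 2*u - 48)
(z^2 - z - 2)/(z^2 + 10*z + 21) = (z^2 - z - 2)/(z^2 + 10*z + 21)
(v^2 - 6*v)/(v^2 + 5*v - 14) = v*(v - 6)/(v^2 + 5*v - 14)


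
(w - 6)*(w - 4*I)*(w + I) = w^3 - 6*w^2 - 3*I*w^2 + 4*w + 18*I*w - 24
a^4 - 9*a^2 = a^2*(a - 3)*(a + 3)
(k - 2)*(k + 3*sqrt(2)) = k^2 - 2*k + 3*sqrt(2)*k - 6*sqrt(2)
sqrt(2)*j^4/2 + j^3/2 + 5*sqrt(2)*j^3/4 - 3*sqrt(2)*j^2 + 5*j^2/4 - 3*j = j*(j - 3/2)*(j + 4)*(sqrt(2)*j/2 + 1/2)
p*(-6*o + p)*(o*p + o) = -6*o^2*p^2 - 6*o^2*p + o*p^3 + o*p^2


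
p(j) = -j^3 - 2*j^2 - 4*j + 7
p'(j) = -3*j^2 - 4*j - 4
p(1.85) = -13.58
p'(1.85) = -21.67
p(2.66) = -36.61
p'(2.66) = -35.87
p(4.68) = -158.03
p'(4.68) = -88.43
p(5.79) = -277.31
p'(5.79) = -127.73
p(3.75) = -88.86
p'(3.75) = -61.19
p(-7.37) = 328.16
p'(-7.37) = -137.47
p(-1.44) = 11.60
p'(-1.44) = -4.46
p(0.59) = 3.74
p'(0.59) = -7.40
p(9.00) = -920.00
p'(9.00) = -283.00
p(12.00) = -2057.00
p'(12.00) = -484.00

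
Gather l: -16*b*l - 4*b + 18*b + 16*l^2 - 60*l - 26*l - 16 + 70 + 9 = 14*b + 16*l^2 + l*(-16*b - 86) + 63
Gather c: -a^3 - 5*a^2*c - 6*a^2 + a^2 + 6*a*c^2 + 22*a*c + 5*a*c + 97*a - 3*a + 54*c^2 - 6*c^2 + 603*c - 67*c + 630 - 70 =-a^3 - 5*a^2 + 94*a + c^2*(6*a + 48) + c*(-5*a^2 + 27*a + 536) + 560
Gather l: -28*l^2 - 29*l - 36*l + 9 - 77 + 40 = -28*l^2 - 65*l - 28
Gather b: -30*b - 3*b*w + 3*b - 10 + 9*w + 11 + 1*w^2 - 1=b*(-3*w - 27) + w^2 + 9*w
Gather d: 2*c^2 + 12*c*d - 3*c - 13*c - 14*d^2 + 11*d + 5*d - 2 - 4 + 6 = 2*c^2 - 16*c - 14*d^2 + d*(12*c + 16)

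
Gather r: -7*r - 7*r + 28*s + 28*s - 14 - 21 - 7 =-14*r + 56*s - 42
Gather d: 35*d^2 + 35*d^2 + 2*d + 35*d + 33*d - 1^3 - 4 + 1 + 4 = 70*d^2 + 70*d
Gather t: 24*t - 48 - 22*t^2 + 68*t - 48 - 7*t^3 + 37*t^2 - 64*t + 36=-7*t^3 + 15*t^2 + 28*t - 60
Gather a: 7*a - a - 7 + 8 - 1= 6*a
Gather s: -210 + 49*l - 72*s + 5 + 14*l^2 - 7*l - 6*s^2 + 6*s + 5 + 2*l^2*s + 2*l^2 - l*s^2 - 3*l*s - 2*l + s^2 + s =16*l^2 + 40*l + s^2*(-l - 5) + s*(2*l^2 - 3*l - 65) - 200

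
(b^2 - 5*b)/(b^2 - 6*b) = (b - 5)/(b - 6)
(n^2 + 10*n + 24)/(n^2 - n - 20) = (n + 6)/(n - 5)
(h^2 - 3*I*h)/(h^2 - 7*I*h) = (h - 3*I)/(h - 7*I)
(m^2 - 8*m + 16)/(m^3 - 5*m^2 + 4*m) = (m - 4)/(m*(m - 1))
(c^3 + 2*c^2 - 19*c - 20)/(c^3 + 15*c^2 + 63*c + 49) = (c^2 + c - 20)/(c^2 + 14*c + 49)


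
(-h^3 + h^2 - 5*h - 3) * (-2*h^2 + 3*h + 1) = 2*h^5 - 5*h^4 + 12*h^3 - 8*h^2 - 14*h - 3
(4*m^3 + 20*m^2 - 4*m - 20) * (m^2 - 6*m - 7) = 4*m^5 - 4*m^4 - 152*m^3 - 136*m^2 + 148*m + 140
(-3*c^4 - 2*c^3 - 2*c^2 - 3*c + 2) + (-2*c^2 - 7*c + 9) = -3*c^4 - 2*c^3 - 4*c^2 - 10*c + 11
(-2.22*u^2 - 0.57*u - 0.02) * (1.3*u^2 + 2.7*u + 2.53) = -2.886*u^4 - 6.735*u^3 - 7.1816*u^2 - 1.4961*u - 0.0506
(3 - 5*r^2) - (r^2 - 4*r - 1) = -6*r^2 + 4*r + 4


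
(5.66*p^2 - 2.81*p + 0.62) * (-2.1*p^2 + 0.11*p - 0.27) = -11.886*p^4 + 6.5236*p^3 - 3.1393*p^2 + 0.8269*p - 0.1674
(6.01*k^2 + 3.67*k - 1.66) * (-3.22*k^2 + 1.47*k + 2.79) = -19.3522*k^4 - 2.9827*k^3 + 27.508*k^2 + 7.7991*k - 4.6314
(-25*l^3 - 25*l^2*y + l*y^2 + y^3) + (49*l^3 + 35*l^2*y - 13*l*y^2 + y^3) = 24*l^3 + 10*l^2*y - 12*l*y^2 + 2*y^3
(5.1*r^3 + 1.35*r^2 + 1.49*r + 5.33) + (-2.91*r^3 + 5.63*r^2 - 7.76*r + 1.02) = 2.19*r^3 + 6.98*r^2 - 6.27*r + 6.35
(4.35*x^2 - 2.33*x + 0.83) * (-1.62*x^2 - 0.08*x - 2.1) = -7.047*x^4 + 3.4266*x^3 - 10.2932*x^2 + 4.8266*x - 1.743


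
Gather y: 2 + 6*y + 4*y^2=4*y^2 + 6*y + 2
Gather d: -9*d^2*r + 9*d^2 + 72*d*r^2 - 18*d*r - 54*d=d^2*(9 - 9*r) + d*(72*r^2 - 18*r - 54)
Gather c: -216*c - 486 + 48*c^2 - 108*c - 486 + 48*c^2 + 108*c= 96*c^2 - 216*c - 972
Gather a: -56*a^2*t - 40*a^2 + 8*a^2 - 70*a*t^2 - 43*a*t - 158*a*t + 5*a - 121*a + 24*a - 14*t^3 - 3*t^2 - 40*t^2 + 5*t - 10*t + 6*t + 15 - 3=a^2*(-56*t - 32) + a*(-70*t^2 - 201*t - 92) - 14*t^3 - 43*t^2 + t + 12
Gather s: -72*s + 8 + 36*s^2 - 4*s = 36*s^2 - 76*s + 8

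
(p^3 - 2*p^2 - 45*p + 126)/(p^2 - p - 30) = (p^2 + 4*p - 21)/(p + 5)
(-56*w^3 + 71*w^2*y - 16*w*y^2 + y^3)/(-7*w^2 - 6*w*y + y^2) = (8*w^2 - 9*w*y + y^2)/(w + y)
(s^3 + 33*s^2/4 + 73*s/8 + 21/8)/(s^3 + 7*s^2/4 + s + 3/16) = 2*(s + 7)/(2*s + 1)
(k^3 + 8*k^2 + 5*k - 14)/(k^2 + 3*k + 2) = (k^2 + 6*k - 7)/(k + 1)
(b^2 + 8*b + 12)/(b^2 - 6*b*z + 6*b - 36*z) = (-b - 2)/(-b + 6*z)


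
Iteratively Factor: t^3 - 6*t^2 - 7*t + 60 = (t - 4)*(t^2 - 2*t - 15) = (t - 5)*(t - 4)*(t + 3)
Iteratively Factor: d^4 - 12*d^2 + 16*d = (d)*(d^3 - 12*d + 16) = d*(d - 2)*(d^2 + 2*d - 8) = d*(d - 2)*(d + 4)*(d - 2)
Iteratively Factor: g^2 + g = (g)*(g + 1)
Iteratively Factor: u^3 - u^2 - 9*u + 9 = (u + 3)*(u^2 - 4*u + 3) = (u - 1)*(u + 3)*(u - 3)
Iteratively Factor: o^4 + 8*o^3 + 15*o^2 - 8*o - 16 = (o + 4)*(o^3 + 4*o^2 - o - 4) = (o + 1)*(o + 4)*(o^2 + 3*o - 4) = (o + 1)*(o + 4)^2*(o - 1)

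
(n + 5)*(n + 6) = n^2 + 11*n + 30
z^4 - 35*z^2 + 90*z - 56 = (z - 4)*(z - 2)*(z - 1)*(z + 7)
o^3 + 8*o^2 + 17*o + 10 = (o + 1)*(o + 2)*(o + 5)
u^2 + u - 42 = (u - 6)*(u + 7)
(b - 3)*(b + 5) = b^2 + 2*b - 15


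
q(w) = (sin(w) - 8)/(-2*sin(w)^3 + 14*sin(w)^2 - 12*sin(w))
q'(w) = (sin(w) - 8)*(6*sin(w)^2*cos(w) - 28*sin(w)*cos(w) + 12*cos(w))/(-2*sin(w)^3 + 14*sin(w)^2 - 12*sin(w))^2 + cos(w)/(-2*sin(w)^3 + 14*sin(w)^2 - 12*sin(w))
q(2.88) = 3.52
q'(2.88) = 8.40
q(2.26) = 3.92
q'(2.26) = -7.83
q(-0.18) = -3.14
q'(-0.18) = -19.97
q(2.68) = 2.75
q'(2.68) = 0.97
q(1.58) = 16528.22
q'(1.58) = -3591488.34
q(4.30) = -0.37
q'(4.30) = 0.24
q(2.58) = 2.74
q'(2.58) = -0.72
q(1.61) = 911.69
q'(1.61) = -46470.52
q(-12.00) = 2.75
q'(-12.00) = 0.80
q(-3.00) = -4.12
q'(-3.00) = 32.61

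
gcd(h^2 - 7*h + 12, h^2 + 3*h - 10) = 1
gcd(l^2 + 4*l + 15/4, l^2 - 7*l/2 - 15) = l + 5/2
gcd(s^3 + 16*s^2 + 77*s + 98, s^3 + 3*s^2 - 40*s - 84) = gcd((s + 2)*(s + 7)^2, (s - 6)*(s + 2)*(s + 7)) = s^2 + 9*s + 14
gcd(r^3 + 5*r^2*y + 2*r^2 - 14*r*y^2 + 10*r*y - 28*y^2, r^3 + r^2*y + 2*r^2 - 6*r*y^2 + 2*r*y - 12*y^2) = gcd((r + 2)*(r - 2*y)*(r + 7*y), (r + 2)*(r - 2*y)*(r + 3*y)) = -r^2 + 2*r*y - 2*r + 4*y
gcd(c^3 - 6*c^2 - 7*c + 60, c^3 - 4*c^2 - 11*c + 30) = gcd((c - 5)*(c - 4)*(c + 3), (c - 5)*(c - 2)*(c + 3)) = c^2 - 2*c - 15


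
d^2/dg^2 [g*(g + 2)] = 2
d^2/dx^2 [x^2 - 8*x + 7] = 2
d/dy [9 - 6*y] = -6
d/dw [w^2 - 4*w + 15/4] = 2*w - 4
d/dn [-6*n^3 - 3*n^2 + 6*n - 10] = -18*n^2 - 6*n + 6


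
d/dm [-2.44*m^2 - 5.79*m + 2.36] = -4.88*m - 5.79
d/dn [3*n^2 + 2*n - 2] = 6*n + 2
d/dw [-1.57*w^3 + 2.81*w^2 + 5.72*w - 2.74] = -4.71*w^2 + 5.62*w + 5.72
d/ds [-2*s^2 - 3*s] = -4*s - 3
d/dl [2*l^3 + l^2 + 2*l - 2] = 6*l^2 + 2*l + 2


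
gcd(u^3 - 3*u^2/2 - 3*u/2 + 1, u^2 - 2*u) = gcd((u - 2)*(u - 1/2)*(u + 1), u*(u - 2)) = u - 2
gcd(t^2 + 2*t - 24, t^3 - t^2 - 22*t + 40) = t - 4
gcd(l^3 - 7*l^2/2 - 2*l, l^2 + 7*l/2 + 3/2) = l + 1/2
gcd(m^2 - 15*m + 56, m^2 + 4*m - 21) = 1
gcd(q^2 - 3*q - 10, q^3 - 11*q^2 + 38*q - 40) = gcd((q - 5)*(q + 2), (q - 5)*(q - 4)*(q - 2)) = q - 5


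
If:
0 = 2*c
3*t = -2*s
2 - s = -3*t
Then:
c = 0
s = 2/3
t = -4/9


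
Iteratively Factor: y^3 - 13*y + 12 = (y + 4)*(y^2 - 4*y + 3) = (y - 1)*(y + 4)*(y - 3)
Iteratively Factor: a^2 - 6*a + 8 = (a - 2)*(a - 4)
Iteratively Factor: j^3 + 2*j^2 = (j + 2)*(j^2) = j*(j + 2)*(j)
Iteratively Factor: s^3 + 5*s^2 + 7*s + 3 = (s + 1)*(s^2 + 4*s + 3) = (s + 1)*(s + 3)*(s + 1)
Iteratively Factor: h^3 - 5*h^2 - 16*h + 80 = (h - 4)*(h^2 - h - 20) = (h - 5)*(h - 4)*(h + 4)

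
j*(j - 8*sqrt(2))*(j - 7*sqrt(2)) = j^3 - 15*sqrt(2)*j^2 + 112*j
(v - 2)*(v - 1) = v^2 - 3*v + 2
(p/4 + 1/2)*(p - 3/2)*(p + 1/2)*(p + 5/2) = p^4/4 + 7*p^3/8 - p^2/16 - 67*p/32 - 15/16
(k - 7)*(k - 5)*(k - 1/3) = k^3 - 37*k^2/3 + 39*k - 35/3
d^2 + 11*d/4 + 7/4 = (d + 1)*(d + 7/4)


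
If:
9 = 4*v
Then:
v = 9/4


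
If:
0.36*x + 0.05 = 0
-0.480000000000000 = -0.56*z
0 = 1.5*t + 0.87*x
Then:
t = 0.08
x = -0.14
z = 0.86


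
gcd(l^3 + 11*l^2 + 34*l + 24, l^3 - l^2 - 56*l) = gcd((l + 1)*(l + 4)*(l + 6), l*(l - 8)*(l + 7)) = 1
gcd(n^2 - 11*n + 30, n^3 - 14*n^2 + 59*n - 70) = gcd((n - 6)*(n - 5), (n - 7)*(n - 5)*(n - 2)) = n - 5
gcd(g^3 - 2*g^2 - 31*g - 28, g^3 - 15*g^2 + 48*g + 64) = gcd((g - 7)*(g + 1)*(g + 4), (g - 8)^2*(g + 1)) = g + 1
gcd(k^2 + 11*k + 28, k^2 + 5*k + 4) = k + 4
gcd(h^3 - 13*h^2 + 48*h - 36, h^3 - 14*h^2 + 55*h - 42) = h^2 - 7*h + 6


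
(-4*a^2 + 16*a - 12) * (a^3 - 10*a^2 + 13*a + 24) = -4*a^5 + 56*a^4 - 224*a^3 + 232*a^2 + 228*a - 288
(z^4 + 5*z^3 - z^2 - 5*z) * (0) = 0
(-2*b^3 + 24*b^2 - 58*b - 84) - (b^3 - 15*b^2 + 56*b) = -3*b^3 + 39*b^2 - 114*b - 84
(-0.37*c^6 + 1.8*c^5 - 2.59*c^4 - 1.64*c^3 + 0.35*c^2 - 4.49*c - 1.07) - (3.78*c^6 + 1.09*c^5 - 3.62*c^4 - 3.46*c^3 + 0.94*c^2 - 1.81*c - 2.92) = -4.15*c^6 + 0.71*c^5 + 1.03*c^4 + 1.82*c^3 - 0.59*c^2 - 2.68*c + 1.85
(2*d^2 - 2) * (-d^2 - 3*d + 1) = -2*d^4 - 6*d^3 + 4*d^2 + 6*d - 2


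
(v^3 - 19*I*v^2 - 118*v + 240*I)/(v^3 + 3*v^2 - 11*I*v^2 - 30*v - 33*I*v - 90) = (v - 8*I)/(v + 3)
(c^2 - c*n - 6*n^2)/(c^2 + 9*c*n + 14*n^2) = (c - 3*n)/(c + 7*n)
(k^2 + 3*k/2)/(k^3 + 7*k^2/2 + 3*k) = 1/(k + 2)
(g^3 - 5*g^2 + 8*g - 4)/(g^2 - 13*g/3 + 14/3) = 3*(g^2 - 3*g + 2)/(3*g - 7)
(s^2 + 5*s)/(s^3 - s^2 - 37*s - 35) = s/(s^2 - 6*s - 7)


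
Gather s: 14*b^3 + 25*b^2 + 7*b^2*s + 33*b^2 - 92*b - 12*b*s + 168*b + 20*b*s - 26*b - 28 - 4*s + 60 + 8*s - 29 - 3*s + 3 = 14*b^3 + 58*b^2 + 50*b + s*(7*b^2 + 8*b + 1) + 6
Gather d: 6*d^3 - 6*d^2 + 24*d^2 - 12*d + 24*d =6*d^3 + 18*d^2 + 12*d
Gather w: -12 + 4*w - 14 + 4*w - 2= 8*w - 28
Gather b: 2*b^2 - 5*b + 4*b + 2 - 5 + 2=2*b^2 - b - 1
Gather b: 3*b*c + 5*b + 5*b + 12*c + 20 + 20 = b*(3*c + 10) + 12*c + 40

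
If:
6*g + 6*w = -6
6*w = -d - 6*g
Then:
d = 6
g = -w - 1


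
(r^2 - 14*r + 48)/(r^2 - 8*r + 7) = (r^2 - 14*r + 48)/(r^2 - 8*r + 7)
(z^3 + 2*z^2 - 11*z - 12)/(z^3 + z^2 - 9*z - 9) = (z + 4)/(z + 3)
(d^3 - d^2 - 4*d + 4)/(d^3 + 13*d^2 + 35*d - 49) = (d^2 - 4)/(d^2 + 14*d + 49)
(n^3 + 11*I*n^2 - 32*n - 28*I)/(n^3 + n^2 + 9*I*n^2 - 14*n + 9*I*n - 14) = (n + 2*I)/(n + 1)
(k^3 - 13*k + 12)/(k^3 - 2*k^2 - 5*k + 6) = (k + 4)/(k + 2)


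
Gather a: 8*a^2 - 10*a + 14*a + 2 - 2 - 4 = 8*a^2 + 4*a - 4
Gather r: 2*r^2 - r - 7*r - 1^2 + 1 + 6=2*r^2 - 8*r + 6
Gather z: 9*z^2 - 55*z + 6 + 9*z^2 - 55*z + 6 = 18*z^2 - 110*z + 12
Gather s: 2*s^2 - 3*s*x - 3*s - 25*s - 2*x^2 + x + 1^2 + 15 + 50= 2*s^2 + s*(-3*x - 28) - 2*x^2 + x + 66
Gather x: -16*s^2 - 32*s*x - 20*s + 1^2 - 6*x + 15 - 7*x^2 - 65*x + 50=-16*s^2 - 20*s - 7*x^2 + x*(-32*s - 71) + 66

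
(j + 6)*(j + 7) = j^2 + 13*j + 42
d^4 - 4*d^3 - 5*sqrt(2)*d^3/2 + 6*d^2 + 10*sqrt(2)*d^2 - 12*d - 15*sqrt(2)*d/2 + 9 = (d - 3)*(d - 1)*(d - 3*sqrt(2)/2)*(d - sqrt(2))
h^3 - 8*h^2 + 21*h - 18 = (h - 3)^2*(h - 2)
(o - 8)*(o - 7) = o^2 - 15*o + 56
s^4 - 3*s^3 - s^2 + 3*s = s*(s - 3)*(s - 1)*(s + 1)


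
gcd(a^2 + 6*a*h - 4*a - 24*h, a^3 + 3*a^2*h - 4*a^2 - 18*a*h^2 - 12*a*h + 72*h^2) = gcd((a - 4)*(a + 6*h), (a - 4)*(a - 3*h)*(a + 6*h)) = a^2 + 6*a*h - 4*a - 24*h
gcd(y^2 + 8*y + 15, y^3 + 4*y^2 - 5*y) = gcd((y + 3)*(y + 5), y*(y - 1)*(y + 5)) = y + 5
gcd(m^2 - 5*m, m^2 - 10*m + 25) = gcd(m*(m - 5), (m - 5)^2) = m - 5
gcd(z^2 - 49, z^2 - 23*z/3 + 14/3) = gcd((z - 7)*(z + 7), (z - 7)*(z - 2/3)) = z - 7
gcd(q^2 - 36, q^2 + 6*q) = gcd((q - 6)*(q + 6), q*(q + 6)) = q + 6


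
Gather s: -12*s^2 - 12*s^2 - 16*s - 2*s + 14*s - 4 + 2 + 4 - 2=-24*s^2 - 4*s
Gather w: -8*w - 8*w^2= -8*w^2 - 8*w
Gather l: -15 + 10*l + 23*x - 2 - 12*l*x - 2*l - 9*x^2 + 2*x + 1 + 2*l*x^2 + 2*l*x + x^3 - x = l*(2*x^2 - 10*x + 8) + x^3 - 9*x^2 + 24*x - 16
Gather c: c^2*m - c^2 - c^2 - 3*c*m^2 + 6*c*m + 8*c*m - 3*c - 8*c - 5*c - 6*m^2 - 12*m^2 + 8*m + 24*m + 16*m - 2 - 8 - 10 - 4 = c^2*(m - 2) + c*(-3*m^2 + 14*m - 16) - 18*m^2 + 48*m - 24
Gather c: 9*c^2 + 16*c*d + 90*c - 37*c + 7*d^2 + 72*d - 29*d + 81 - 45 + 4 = 9*c^2 + c*(16*d + 53) + 7*d^2 + 43*d + 40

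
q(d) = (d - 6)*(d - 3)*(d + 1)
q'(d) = (d - 6)*(d - 3) + (d - 6)*(d + 1) + (d - 3)*(d + 1)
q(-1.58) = -20.14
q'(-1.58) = 41.77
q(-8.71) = -1328.08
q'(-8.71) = 375.95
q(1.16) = 19.24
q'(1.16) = -5.52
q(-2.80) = -91.87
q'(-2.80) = 77.32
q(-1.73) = -26.69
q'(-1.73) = 45.66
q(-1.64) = -22.69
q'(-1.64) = 43.31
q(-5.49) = -438.00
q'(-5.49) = 187.26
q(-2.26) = -54.74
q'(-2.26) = 60.48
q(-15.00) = -5292.00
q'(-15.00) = 924.00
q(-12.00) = -2970.00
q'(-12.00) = 633.00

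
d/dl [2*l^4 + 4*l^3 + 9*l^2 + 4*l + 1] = 8*l^3 + 12*l^2 + 18*l + 4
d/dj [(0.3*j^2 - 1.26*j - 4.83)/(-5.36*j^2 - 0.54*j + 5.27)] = (-6.9156*j^2 - 48.6156*j - 9.2484)/(28.7296*j^4 + 5.7888*j^3 - 56.2028*j^2 - 5.6916*j + 27.7729)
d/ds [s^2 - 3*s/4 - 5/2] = 2*s - 3/4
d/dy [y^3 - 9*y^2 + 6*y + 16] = 3*y^2 - 18*y + 6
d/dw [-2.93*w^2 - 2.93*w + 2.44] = -5.86*w - 2.93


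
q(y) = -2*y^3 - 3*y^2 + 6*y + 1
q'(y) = -6*y^2 - 6*y + 6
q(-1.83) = -7.77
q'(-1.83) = -3.11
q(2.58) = -37.84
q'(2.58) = -49.42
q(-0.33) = -1.23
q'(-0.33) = 7.33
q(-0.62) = -3.40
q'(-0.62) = 7.41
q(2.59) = -38.33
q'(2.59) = -49.79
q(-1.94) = -7.33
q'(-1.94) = -4.94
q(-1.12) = -6.67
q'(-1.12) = 5.19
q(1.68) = -6.87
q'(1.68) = -21.01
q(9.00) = -1646.00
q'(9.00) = -534.00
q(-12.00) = 2953.00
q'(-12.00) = -786.00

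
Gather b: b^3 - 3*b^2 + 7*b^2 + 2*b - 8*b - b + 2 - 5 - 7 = b^3 + 4*b^2 - 7*b - 10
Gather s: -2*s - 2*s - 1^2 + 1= -4*s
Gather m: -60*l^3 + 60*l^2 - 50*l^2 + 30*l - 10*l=-60*l^3 + 10*l^2 + 20*l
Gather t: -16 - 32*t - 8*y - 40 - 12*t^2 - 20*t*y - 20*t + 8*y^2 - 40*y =-12*t^2 + t*(-20*y - 52) + 8*y^2 - 48*y - 56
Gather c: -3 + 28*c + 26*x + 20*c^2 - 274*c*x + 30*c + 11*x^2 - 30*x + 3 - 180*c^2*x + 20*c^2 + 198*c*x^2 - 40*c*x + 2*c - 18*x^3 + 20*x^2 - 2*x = c^2*(40 - 180*x) + c*(198*x^2 - 314*x + 60) - 18*x^3 + 31*x^2 - 6*x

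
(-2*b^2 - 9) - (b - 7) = -2*b^2 - b - 2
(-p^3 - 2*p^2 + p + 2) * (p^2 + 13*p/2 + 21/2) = -p^5 - 17*p^4/2 - 45*p^3/2 - 25*p^2/2 + 47*p/2 + 21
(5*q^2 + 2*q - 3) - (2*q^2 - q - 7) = 3*q^2 + 3*q + 4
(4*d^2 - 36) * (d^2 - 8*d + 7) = 4*d^4 - 32*d^3 - 8*d^2 + 288*d - 252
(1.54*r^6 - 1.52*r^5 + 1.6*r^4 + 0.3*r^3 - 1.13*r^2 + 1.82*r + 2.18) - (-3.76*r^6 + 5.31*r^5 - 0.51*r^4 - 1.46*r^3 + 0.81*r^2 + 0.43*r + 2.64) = 5.3*r^6 - 6.83*r^5 + 2.11*r^4 + 1.76*r^3 - 1.94*r^2 + 1.39*r - 0.46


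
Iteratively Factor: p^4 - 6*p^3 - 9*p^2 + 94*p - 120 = (p + 4)*(p^3 - 10*p^2 + 31*p - 30) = (p - 5)*(p + 4)*(p^2 - 5*p + 6) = (p - 5)*(p - 2)*(p + 4)*(p - 3)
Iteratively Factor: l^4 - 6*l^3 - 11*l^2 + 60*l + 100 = (l - 5)*(l^3 - l^2 - 16*l - 20) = (l - 5)*(l + 2)*(l^2 - 3*l - 10) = (l - 5)^2*(l + 2)*(l + 2)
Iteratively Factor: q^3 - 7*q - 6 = (q - 3)*(q^2 + 3*q + 2) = (q - 3)*(q + 2)*(q + 1)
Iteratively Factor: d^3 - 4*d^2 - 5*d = (d - 5)*(d^2 + d) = d*(d - 5)*(d + 1)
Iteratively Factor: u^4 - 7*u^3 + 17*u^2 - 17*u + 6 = (u - 3)*(u^3 - 4*u^2 + 5*u - 2) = (u - 3)*(u - 1)*(u^2 - 3*u + 2) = (u - 3)*(u - 2)*(u - 1)*(u - 1)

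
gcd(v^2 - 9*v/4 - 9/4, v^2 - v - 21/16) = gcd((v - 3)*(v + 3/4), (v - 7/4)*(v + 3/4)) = v + 3/4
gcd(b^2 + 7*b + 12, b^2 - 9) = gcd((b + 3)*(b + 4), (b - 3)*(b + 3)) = b + 3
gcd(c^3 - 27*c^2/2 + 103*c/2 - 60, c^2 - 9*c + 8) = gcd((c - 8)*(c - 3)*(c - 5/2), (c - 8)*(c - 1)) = c - 8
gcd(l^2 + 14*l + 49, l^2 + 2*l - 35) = l + 7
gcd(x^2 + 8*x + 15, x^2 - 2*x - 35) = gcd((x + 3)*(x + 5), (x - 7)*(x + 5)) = x + 5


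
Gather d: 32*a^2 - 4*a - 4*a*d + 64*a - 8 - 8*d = 32*a^2 + 60*a + d*(-4*a - 8) - 8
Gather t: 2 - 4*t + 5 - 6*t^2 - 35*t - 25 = -6*t^2 - 39*t - 18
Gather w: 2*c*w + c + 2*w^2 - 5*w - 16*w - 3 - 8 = c + 2*w^2 + w*(2*c - 21) - 11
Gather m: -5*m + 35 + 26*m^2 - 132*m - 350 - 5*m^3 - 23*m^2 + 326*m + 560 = -5*m^3 + 3*m^2 + 189*m + 245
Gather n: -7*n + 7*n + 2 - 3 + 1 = 0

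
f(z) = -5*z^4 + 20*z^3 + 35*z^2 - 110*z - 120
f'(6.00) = -1850.00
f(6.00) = -1680.00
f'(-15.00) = 79840.00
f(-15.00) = -311220.00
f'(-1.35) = -45.94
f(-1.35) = 26.47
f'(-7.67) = 11907.19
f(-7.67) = -23545.84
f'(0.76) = -30.92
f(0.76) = -176.27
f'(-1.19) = -74.63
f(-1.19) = 16.73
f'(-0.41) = -127.24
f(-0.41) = -70.54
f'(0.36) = -77.96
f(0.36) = -154.21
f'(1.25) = 32.19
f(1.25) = -175.96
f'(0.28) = -86.14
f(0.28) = -147.65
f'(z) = -20*z^3 + 60*z^2 + 70*z - 110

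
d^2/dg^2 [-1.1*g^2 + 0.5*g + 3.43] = -2.20000000000000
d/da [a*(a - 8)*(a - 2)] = 3*a^2 - 20*a + 16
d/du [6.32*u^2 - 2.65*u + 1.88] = 12.64*u - 2.65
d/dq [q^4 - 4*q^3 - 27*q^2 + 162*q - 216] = 4*q^3 - 12*q^2 - 54*q + 162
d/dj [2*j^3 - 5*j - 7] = 6*j^2 - 5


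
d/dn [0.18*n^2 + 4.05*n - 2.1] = 0.36*n + 4.05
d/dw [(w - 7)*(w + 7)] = 2*w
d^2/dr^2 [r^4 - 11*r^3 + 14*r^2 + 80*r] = 12*r^2 - 66*r + 28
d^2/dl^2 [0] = 0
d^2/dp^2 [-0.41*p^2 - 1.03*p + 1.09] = -0.820000000000000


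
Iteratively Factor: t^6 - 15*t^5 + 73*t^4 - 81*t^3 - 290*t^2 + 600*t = (t - 3)*(t^5 - 12*t^4 + 37*t^3 + 30*t^2 - 200*t) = (t - 4)*(t - 3)*(t^4 - 8*t^3 + 5*t^2 + 50*t) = t*(t - 4)*(t - 3)*(t^3 - 8*t^2 + 5*t + 50) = t*(t - 5)*(t - 4)*(t - 3)*(t^2 - 3*t - 10) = t*(t - 5)^2*(t - 4)*(t - 3)*(t + 2)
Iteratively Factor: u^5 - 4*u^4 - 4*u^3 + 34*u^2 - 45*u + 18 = (u + 3)*(u^4 - 7*u^3 + 17*u^2 - 17*u + 6) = (u - 2)*(u + 3)*(u^3 - 5*u^2 + 7*u - 3) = (u - 2)*(u - 1)*(u + 3)*(u^2 - 4*u + 3) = (u - 2)*(u - 1)^2*(u + 3)*(u - 3)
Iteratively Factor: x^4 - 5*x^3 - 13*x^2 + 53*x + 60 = (x + 3)*(x^3 - 8*x^2 + 11*x + 20) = (x - 4)*(x + 3)*(x^2 - 4*x - 5) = (x - 4)*(x + 1)*(x + 3)*(x - 5)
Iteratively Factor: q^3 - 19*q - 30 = (q + 2)*(q^2 - 2*q - 15) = (q + 2)*(q + 3)*(q - 5)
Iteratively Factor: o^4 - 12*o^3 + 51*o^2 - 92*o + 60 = (o - 3)*(o^3 - 9*o^2 + 24*o - 20) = (o - 3)*(o - 2)*(o^2 - 7*o + 10) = (o - 3)*(o - 2)^2*(o - 5)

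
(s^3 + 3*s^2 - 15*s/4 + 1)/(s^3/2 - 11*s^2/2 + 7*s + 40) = (4*s^3 + 12*s^2 - 15*s + 4)/(2*(s^3 - 11*s^2 + 14*s + 80))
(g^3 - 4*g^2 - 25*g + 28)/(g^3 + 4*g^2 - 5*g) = (g^2 - 3*g - 28)/(g*(g + 5))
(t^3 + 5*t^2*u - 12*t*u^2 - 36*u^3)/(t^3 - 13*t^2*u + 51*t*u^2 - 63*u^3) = (t^2 + 8*t*u + 12*u^2)/(t^2 - 10*t*u + 21*u^2)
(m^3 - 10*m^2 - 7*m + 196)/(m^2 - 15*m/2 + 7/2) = 2*(m^2 - 3*m - 28)/(2*m - 1)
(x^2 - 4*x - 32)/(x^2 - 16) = (x - 8)/(x - 4)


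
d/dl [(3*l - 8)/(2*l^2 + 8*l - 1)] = (-6*l^2 + 32*l + 61)/(4*l^4 + 32*l^3 + 60*l^2 - 16*l + 1)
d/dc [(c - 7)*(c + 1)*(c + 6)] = 3*c^2 - 43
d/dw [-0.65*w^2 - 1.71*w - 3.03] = -1.3*w - 1.71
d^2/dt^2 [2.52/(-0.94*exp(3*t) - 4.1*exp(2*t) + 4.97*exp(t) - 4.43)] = (-2.52*(2.82*exp(2*t) + 8.2*exp(t) - 4.97)*(5.64*exp(2*t) + 16.4*exp(t) - 9.94)*exp(t) + (21.3192*exp(2*t) + 41.328*exp(t) - 12.5244)*(0.94*exp(3*t) + 4.1*exp(2*t) - 4.97*exp(t) + 4.43))*exp(t)/(0.94*exp(3*t) + 4.1*exp(2*t) - 4.97*exp(t) + 4.43)^3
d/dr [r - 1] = 1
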